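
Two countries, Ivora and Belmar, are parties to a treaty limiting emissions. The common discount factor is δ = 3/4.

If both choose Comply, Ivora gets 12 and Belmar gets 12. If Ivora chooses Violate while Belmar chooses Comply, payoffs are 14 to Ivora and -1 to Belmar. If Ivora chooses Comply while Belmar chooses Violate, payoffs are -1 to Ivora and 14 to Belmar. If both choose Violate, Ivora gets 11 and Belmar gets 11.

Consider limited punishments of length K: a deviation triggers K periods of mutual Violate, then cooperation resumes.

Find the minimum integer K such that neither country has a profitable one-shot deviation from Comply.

No profitable deviation requires (12−11)(δ+…+δ^K) ≥ 14−12, i.e. δ+…+δ^K ≥ 2 ≈ 2.0000.
With δ = 3/4, the partial sums are K=1: 0.7500, K=2: 1.3125, K=3: 1.7344, K=4: 2.0508.
K = 4 is the first length at which the sum reaches 2.0000.

4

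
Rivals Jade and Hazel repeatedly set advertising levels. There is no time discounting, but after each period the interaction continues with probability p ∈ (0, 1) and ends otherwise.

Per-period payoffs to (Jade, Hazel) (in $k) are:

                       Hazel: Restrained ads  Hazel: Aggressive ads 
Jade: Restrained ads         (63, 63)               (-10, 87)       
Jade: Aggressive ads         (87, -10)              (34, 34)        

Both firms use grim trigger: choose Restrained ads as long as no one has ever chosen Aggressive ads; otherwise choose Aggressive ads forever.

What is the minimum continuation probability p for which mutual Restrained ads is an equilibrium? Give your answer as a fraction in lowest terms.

24/53

With no time discounting, the continuation probability p plays the role of the discount factor.
Grim-trigger IC: 63/(1−p) ≥ 87 + 34p/(1−p) ⇒ p ≥ (87−63)/(87−34) = 24/53.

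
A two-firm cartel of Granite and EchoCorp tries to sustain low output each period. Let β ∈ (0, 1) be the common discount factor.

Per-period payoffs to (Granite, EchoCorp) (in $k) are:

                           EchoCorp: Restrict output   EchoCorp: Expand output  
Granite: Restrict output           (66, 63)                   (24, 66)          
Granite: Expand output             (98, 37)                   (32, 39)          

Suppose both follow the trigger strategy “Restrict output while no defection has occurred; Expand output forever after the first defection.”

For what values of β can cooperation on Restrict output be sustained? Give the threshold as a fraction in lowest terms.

16/33

Granite: cooperation gives 66 each period; deviation gives 98 once then 32 forever.
  66/(1−β) ≥ 98 + 32β/(1−β) ⇒ β ≥ 32/66 = 16/33.
EchoCorp: cooperation gives 63 each period; deviation gives 66 once then 39 forever.
  β ≥ 3/27 = 1/9.
Both must hold, so the binding constraint is Granite's: β ≥ 16/33.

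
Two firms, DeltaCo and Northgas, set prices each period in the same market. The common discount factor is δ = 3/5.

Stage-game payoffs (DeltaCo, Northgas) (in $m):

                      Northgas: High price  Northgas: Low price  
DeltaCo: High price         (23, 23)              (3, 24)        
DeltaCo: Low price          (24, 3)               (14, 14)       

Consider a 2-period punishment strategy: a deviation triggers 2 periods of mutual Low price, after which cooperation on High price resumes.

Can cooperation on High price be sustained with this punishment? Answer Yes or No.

IC: δ+…+δ^2 ≥ (24−23)/(23−14) = 1/9.
At δ = 3/5: partial sum = 0.9600 ≥ 0.1111. Cooperation sustainable.

Yes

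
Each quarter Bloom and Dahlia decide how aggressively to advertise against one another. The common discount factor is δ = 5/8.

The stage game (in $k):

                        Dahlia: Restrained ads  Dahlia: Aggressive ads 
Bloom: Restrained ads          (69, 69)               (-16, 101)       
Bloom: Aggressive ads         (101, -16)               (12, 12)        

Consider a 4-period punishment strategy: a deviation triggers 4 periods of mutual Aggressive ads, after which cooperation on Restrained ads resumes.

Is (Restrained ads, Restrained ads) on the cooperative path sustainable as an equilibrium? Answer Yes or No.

Yes

A one-shot deviation gives 101 now, then 12 for 4 periods, then back to 69.
Gain from deviating: (101−69) today; loss: (69−12) in each of the next 4 periods.
No-deviation condition: (69−12)(δ+…+δ^4) ≥ 101−69, i.e. δ+…+δ^4 ≥ 32/57.
At δ = 5/8: δ+…+δ^4 = 1.4124 ≥ 0.5614.
So cooperation is sustainable.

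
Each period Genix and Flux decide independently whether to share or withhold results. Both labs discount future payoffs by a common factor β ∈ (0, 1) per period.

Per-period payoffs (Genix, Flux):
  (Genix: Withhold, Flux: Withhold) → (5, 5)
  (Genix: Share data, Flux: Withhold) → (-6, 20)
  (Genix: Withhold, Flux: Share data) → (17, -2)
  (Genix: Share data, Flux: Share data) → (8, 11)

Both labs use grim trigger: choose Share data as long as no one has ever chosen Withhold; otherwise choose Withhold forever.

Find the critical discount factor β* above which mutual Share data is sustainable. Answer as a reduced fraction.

Genix: cooperation gives 8 each period; deviation gives 17 once then 5 forever.
  8/(1−β) ≥ 17 + 5β/(1−β) ⇒ β ≥ 9/12 = 3/4.
Flux: cooperation gives 11 each period; deviation gives 20 once then 5 forever.
  β ≥ 9/15 = 3/5.
Both must hold, so the binding constraint is Genix's: β ≥ 3/4.

3/4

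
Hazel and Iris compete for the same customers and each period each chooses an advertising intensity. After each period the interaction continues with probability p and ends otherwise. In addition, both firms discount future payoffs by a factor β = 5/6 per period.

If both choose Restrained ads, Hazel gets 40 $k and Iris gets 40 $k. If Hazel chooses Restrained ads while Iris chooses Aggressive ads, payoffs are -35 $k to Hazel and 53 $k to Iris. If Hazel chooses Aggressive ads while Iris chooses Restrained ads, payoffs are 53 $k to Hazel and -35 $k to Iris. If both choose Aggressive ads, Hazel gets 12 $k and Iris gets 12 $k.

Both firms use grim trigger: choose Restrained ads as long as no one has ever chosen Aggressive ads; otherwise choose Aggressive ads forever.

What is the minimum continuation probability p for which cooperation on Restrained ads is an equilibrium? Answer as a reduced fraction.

Expected continuation weight on next period's payoff is β·p = 5/6·p, which plays the role of the discount factor.
Cooperation requires 5/6·p ≥ (53−40)/(53−12) = 13/41, hence p ≥ 78/205.

78/205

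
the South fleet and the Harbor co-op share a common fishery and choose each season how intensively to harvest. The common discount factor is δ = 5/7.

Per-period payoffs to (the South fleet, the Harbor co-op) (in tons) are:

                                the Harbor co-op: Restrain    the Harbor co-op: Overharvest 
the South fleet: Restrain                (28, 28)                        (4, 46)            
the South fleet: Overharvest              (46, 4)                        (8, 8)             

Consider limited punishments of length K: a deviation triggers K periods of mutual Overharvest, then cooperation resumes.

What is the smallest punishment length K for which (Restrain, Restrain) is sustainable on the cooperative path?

2

No profitable deviation requires (28−8)(δ+…+δ^K) ≥ 46−28, i.e. δ+…+δ^K ≥ 9/10 ≈ 0.9000.
With δ = 5/7, the partial sums are K=1: 0.7143, K=2: 1.2245.
K = 2 is the first length at which the sum reaches 0.9000.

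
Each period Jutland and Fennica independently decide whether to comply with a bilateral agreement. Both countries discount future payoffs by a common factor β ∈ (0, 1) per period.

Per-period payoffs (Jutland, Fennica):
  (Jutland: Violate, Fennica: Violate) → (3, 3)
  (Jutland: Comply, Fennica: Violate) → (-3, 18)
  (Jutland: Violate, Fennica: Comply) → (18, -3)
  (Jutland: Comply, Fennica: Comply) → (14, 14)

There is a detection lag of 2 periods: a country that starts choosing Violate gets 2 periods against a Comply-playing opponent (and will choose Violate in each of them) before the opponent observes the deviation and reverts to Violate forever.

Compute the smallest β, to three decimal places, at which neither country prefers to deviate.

0.516

The best deviation is to choose Violate for all 2 undetected periods, earning 18 each, then 3 forever once detected.
Deviation value: 18(1−β^2)/(1−β) + 3β^2/(1−β); cooperation value: 14/(1−β).
IC: 14 ≥ 18(1−β^2) + 3β^2 = 18 − 15β^2.
So β^2 ≥ 4/15, giving β ≥ (4/15)^(1/2) ≈ 0.516.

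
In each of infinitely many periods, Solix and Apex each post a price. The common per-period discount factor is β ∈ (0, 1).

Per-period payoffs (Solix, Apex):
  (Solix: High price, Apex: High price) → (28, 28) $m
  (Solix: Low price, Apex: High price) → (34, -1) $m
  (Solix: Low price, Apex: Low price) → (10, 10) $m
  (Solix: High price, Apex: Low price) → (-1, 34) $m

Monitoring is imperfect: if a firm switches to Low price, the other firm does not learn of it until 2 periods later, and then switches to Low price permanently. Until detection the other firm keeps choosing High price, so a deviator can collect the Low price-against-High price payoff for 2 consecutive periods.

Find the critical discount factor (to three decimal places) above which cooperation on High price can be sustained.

0.500

The best deviation is to choose Low price for all 2 undetected periods, earning 34 each, then 10 forever once detected.
Deviation value: 34(1−β^2)/(1−β) + 10β^2/(1−β); cooperation value: 28/(1−β).
IC: 28 ≥ 34(1−β^2) + 10β^2 = 34 − 24β^2.
So β^2 ≥ 6/24 = 1/4, giving β ≥ (1/4)^(1/2) ≈ 0.500.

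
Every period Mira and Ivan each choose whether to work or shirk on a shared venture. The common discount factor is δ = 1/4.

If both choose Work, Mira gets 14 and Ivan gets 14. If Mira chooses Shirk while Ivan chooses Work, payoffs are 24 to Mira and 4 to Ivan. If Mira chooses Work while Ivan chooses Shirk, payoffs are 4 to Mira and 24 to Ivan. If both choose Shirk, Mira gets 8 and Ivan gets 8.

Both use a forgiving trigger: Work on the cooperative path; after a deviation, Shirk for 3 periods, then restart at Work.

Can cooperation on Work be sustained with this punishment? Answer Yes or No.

IC: δ+…+δ^3 ≥ (24−14)/(14−8) = 5/3.
At δ = 1/4: partial sum = 0.3281 < 1.6667. Cooperation not sustainable.

No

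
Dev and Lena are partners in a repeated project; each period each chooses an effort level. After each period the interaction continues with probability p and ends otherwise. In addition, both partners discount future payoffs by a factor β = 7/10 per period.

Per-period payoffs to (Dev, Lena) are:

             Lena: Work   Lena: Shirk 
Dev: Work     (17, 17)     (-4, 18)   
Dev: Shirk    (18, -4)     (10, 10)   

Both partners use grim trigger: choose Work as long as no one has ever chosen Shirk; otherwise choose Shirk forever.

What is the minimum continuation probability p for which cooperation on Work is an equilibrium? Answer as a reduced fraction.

5/28

Expected continuation weight on next period's payoff is β·p = 7/10·p, which plays the role of the discount factor.
Cooperation requires 7/10·p ≥ (18−17)/(18−10) = 1/8, hence p ≥ 5/28.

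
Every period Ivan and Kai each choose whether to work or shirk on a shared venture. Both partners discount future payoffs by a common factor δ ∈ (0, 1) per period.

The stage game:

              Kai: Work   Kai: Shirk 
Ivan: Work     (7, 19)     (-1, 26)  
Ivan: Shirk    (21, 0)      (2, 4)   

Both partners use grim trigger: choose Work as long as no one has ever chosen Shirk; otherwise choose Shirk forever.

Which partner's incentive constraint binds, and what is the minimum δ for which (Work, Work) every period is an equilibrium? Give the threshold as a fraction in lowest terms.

Ivan; δ ≥ 14/19

Ivan: cooperation gives 7 each period; deviation gives 21 once then 2 forever.
  7/(1−δ) ≥ 21 + 2δ/(1−δ) ⇒ δ ≥ 14/19.
Kai: cooperation gives 19 each period; deviation gives 26 once then 4 forever.
  δ ≥ 7/22.
Both must hold, so the binding constraint is Ivan's: δ ≥ 14/19.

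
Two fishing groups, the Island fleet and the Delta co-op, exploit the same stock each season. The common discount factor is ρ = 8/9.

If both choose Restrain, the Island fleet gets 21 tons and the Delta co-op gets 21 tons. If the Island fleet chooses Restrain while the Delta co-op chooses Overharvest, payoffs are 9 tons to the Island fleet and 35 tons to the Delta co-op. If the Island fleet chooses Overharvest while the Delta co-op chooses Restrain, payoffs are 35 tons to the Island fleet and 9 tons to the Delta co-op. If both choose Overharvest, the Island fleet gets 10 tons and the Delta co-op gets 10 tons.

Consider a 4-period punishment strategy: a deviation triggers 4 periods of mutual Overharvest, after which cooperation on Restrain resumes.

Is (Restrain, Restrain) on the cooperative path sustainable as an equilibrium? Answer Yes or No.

Yes

IC: ρ+…+ρ^4 ≥ (35−21)/(21−10) = 14/11.
At ρ = 8/9: partial sum = 3.0056 ≥ 1.2727. Cooperation sustainable.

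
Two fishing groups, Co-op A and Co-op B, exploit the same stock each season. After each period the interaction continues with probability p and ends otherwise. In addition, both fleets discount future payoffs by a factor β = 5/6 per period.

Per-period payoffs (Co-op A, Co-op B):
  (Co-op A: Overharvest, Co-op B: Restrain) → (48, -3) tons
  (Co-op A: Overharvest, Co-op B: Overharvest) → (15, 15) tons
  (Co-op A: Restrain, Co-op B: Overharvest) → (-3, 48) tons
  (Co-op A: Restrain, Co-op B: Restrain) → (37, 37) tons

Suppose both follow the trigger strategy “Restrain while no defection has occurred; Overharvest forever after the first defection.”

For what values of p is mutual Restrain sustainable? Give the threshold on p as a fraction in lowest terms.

Expected continuation weight on next period's payoff is β·p = 5/6·p, which plays the role of the discount factor.
Cooperation requires 5/6·p ≥ (48−37)/(48−15) = 1/3, hence p ≥ 2/5.

2/5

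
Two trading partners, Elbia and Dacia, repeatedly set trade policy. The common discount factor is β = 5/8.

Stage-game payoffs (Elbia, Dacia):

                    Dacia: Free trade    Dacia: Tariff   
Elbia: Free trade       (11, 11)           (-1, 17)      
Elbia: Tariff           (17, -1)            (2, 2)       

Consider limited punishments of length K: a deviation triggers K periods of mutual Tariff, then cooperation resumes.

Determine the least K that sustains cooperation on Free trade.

2

Need Σ_{k=1}^{K} β^k ≥ (17−11)/(11−2) = 0.6667 at β = 5/8.
At K = 1 the sum is 0.6250 < 0.6667; at K = 2 it is 1.0156 ≥ 0.6667.
So the minimum punishment length is K = 2.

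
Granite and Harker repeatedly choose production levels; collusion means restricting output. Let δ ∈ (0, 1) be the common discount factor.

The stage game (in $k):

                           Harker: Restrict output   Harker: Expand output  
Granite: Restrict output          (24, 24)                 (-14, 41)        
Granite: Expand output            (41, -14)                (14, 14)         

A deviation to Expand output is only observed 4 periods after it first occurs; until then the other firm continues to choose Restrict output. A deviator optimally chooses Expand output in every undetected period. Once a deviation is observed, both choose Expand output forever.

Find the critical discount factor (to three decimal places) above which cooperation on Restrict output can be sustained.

The best deviation is to choose Expand output for all 4 undetected periods, earning 41 each, then 14 forever once detected.
Deviation value: 41(1−δ^4)/(1−δ) + 14δ^4/(1−δ); cooperation value: 24/(1−δ).
IC: 24 ≥ 41(1−δ^4) + 14δ^4 = 41 − 27δ^4.
So δ^4 ≥ 17/27, giving δ ≥ (17/27)^(1/4) ≈ 0.891.

0.891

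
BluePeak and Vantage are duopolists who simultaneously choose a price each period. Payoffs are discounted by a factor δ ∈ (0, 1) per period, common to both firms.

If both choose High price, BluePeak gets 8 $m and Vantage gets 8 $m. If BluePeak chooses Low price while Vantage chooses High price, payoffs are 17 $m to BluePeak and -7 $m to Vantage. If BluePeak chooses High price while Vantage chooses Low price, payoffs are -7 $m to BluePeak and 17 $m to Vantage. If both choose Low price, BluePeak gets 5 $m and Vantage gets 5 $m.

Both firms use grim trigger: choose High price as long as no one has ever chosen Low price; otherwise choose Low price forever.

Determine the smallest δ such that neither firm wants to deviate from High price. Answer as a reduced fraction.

8/(1−δ) ≥ 17 + 5δ/(1−δ)
8 ≥ 17 − 12δ
δ ≥ 9/12 = 3/4.

3/4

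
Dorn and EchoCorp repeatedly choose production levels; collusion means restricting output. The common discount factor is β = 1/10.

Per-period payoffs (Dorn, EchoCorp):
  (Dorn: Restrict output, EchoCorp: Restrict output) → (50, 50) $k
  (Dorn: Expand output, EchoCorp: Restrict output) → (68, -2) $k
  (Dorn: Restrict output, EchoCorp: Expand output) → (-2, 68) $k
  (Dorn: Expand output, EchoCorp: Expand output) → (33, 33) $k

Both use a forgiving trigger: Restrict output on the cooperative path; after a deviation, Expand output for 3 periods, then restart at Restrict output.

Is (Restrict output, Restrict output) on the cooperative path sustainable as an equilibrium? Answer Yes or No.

IC: β+…+β^3 ≥ (68−50)/(50−33) = 18/17.
At β = 1/10: partial sum = 0.1110 < 1.0588. Cooperation not sustainable.

No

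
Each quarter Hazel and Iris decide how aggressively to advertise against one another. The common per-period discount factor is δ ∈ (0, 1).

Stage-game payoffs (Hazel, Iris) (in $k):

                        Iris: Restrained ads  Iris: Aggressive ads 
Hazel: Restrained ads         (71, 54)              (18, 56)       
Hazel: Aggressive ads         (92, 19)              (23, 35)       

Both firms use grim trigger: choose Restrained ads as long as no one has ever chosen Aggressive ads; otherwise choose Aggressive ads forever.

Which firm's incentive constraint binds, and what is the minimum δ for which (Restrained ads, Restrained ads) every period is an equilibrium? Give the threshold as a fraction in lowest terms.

For Hazel: deviation gain 92−71 = 21, per-period punishment loss 71−23 = 48. IC gives δ ≥ 21/69 = 7/23.
For Iris: gain 2, loss 19 per period, so δ ≥ 2/21.
The tighter constraint is Hazel's, so cooperation needs δ ≥ 7/23.

Hazel; δ ≥ 7/23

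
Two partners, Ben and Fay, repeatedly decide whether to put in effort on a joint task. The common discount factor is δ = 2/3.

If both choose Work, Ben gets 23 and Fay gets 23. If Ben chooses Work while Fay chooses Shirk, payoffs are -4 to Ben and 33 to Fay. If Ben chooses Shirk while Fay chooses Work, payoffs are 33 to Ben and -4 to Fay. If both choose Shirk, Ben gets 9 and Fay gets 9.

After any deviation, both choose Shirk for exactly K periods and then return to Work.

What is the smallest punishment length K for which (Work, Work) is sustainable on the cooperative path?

Need Σ_{k=1}^{K} δ^k ≥ (33−23)/(23−9) = 0.7143 at δ = 2/3.
At K = 1 the sum is 0.6667 < 0.7143; at K = 2 it is 1.1111 ≥ 0.7143.
So the minimum punishment length is K = 2.

2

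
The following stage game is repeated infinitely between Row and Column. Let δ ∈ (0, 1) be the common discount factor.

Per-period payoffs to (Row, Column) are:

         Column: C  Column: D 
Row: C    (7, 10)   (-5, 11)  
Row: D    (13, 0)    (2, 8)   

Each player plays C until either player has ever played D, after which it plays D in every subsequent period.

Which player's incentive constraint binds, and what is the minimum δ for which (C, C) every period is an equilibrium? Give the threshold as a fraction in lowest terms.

Row: cooperation gives 7 each period; deviation gives 13 once then 2 forever.
  7/(1−δ) ≥ 13 + 2δ/(1−δ) ⇒ δ ≥ 6/11.
Column: cooperation gives 10 each period; deviation gives 11 once then 8 forever.
  δ ≥ 1/3.
Both must hold, so the binding constraint is Row's: δ ≥ 6/11.

Row; δ ≥ 6/11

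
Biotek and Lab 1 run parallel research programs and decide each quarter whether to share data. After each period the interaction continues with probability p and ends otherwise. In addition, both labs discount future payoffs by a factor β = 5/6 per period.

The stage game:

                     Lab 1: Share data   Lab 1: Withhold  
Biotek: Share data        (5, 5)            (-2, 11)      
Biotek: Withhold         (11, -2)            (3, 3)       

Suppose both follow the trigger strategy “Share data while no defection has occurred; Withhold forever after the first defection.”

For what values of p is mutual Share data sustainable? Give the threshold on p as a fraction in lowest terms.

9/10

Expected continuation weight on next period's payoff is β·p = 5/6·p, which plays the role of the discount factor.
Cooperation requires 5/6·p ≥ (11−5)/(11−3) = 3/4, hence p ≥ 9/10.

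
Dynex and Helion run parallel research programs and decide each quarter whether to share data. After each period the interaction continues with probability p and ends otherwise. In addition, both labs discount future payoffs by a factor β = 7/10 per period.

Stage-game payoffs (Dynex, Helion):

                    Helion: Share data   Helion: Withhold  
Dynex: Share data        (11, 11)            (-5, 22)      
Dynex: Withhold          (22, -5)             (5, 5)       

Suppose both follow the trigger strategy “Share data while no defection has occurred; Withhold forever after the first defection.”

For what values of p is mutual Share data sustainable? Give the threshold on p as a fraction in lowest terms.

110/119

Expected continuation weight on next period's payoff is β·p = 7/10·p, which plays the role of the discount factor.
Cooperation requires 7/10·p ≥ (22−11)/(22−5) = 11/17, hence p ≥ 110/119.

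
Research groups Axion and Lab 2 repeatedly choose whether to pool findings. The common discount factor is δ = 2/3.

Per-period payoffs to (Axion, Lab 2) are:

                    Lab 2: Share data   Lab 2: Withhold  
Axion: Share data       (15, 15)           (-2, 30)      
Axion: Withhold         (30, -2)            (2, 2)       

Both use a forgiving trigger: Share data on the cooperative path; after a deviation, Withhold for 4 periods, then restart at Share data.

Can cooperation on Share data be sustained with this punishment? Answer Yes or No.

Yes

A one-shot deviation gives 30 now, then 2 for 4 periods, then back to 15.
Gain from deviating: (30−15) today; loss: (15−2) in each of the next 4 periods.
No-deviation condition: (15−2)(δ+…+δ^4) ≥ 30−15, i.e. δ+…+δ^4 ≥ 15/13.
At δ = 2/3: δ+…+δ^4 = 1.6049 ≥ 1.1538.
So cooperation is sustainable.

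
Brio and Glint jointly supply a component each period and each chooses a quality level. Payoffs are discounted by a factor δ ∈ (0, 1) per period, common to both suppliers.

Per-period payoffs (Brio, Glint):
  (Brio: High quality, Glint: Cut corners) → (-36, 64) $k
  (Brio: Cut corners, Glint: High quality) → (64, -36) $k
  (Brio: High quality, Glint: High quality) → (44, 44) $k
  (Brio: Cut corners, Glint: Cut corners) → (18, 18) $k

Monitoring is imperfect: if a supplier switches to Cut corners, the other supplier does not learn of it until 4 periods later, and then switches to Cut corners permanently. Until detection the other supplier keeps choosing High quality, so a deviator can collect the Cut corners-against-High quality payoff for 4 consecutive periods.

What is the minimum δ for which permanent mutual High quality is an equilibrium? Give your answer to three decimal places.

0.812

A deviator earns 64 for 4 periods, then 18 forever; cooperating earns 44 forever. Multiplying the IC by (1−δ):
44 ≥ 64(1−δ^4) + 18δ^4, so 46·δ^4 ≥ 20 and δ^4 ≥ 10/23.
δ ≥ (10/23)^(1/4) ≈ 0.812.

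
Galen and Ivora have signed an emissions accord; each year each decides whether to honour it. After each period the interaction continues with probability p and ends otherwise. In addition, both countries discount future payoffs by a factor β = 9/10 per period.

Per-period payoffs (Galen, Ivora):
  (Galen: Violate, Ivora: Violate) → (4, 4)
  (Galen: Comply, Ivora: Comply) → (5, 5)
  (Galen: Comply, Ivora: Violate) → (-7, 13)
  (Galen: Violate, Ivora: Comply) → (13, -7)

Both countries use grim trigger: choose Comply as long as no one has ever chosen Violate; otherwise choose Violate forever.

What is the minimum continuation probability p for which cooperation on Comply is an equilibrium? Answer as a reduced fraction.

With continuation probability p and discount β, the effective per-period discount factor is βp.
Grim-trigger IC: βp ≥ (13−5)/(13−4) = 8/9.
So p ≥ (8/9)/(9/10) = 80/81.

80/81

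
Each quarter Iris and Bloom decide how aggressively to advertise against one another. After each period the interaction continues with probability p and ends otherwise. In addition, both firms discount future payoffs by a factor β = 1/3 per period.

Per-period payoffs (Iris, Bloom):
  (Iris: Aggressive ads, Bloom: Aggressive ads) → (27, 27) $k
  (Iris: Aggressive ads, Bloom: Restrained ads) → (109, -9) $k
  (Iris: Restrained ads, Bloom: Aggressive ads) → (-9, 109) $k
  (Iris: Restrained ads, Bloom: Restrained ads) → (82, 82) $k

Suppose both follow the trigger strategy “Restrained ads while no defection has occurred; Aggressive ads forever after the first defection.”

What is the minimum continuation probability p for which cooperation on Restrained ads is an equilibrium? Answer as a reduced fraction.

Expected continuation weight on next period's payoff is β·p = 1/3·p, which plays the role of the discount factor.
Cooperation requires 1/3·p ≥ (109−82)/(109−27) = 27/82, hence p ≥ 81/82.

81/82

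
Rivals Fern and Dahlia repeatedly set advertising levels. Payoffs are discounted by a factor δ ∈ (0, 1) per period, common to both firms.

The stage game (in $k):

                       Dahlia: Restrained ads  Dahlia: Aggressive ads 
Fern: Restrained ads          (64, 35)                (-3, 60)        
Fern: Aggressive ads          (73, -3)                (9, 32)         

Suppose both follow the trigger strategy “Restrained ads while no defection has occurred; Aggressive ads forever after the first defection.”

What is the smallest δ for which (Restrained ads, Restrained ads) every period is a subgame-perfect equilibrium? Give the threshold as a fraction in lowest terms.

25/28

For Fern: deviation gain 73−64 = 9, per-period punishment loss 64−9 = 55. IC gives δ ≥ 9/64.
For Dahlia: gain 25, loss 3 per period, so δ ≥ 25/28.
The tighter constraint is Dahlia's, so cooperation needs δ ≥ 25/28.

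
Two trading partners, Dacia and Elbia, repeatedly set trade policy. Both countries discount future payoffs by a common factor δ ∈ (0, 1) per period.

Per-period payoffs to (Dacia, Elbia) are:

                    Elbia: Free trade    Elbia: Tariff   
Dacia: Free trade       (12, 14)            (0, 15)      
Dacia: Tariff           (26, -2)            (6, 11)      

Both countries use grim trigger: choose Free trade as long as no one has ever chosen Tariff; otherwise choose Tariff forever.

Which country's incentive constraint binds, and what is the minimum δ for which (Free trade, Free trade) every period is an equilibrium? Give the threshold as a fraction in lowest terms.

Dacia; δ ≥ 7/10

Dacia's threshold: (26−12)/(26−6) = 7/10.
Elbia's threshold: (15−14)/(15−11) = 1/4.
7/10 > 1/4, so Dacia binds and δ* = 7/10.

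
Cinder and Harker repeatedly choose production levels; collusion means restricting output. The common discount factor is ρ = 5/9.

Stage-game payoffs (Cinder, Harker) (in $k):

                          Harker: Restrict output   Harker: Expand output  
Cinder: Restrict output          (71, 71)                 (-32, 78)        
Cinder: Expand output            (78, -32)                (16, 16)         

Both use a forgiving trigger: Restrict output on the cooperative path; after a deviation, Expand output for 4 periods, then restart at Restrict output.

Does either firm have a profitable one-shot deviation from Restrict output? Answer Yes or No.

No

Comparing payoff streams over the 5 periods until play realigns: cooperate → 71(1+ρ+…+ρ^4); deviate → 78 + 16(ρ+…+ρ^4).
Cooperation is sustained iff (71−16)(ρ+…+ρ^4) ≥ 78−71.
ρ+…+ρ^4 = 5/9·(1−(5/9)^4)/(1−5/9) = 1.1309, and (78−71)/(71−16) = 0.1273.
1.1309 ≥ 0.1273, so cooperation is sustainable.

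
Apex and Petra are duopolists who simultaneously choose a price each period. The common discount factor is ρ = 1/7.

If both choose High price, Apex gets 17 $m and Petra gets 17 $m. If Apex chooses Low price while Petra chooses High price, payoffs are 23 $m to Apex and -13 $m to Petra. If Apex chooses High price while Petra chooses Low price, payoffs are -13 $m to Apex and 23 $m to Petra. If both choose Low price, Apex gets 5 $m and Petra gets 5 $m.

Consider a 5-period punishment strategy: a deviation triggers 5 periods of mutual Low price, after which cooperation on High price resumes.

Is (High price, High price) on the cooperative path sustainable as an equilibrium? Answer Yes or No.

IC: ρ+…+ρ^5 ≥ (23−17)/(17−5) = 1/2.
At ρ = 1/7: partial sum = 0.1667 < 0.5000. Cooperation not sustainable.

No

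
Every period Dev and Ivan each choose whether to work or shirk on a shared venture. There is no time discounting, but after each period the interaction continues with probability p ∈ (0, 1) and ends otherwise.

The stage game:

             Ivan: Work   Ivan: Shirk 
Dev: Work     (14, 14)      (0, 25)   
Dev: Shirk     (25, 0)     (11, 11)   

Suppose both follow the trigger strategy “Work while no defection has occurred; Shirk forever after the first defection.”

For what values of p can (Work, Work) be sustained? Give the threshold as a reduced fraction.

Expected cooperation value is 14 + p·14 + p²·14 + … = 14/(1−p); deviation gives 25 + p·11/(1−p).
14 ≥ 25(1−p) + 11p ⇒ 14p ≥ 11 ⇒ p ≥ 11/14.

11/14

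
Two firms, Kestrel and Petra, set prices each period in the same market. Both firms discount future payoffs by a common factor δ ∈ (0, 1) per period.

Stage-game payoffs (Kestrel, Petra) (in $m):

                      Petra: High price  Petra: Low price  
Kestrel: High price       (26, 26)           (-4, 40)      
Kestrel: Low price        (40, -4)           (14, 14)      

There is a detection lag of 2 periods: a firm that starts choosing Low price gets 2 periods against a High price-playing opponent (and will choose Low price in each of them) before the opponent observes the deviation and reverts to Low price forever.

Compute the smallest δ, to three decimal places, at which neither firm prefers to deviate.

Deviating for the 2 undetected periods gains 40−26 = 14 per period over cooperation, then loses 26−14 = 12 per period forever once punishment starts.
Gain: 14(1 + δ + … + δ^1); loss: 12·δ^2/(1−δ).
No profitable deviation ⇔ 14(1−δ^2) ≤ 12·δ^2, i.e. δ^2 ≥ 14/(14+12) = 7/13.
Hence δ ≥ (7/13)^(1/2) ≈ 0.734.

0.734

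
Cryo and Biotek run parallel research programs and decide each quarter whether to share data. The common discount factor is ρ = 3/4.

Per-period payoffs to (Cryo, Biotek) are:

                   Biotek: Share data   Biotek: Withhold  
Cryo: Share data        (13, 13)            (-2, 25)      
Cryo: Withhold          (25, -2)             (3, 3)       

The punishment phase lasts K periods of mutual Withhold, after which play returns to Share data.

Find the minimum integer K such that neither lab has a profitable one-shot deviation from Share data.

Need Σ_{k=1}^{K} ρ^k ≥ (25−13)/(13−3) = 1.2000 at ρ = 3/4.
At K = 1 the sum is 0.7500 < 1.2000; at K = 2 it is 1.3125 ≥ 1.2000.
So the minimum punishment length is K = 2.

2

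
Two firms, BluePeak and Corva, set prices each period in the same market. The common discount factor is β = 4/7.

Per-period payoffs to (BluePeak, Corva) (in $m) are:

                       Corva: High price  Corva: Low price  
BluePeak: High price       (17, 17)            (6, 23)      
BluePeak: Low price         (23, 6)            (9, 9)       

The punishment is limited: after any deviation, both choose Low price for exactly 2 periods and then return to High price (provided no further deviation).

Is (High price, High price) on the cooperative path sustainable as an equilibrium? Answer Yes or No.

IC: β+…+β^2 ≥ (23−17)/(17−9) = 3/4.
At β = 4/7: partial sum = 0.8980 ≥ 0.7500. Cooperation sustainable.

Yes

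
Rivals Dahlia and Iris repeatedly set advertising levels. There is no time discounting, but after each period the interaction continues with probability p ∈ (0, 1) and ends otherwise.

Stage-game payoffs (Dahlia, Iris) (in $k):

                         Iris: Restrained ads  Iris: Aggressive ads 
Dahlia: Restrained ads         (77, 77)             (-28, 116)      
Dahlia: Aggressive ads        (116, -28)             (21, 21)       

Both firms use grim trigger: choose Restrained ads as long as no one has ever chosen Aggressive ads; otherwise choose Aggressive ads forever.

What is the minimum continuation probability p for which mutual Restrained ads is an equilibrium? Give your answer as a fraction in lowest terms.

Expected cooperation value is 77 + p·77 + p²·77 + … = 77/(1−p); deviation gives 116 + p·21/(1−p).
77 ≥ 116(1−p) + 21p ⇒ 95p ≥ 39 ⇒ p ≥ 39/95.

39/95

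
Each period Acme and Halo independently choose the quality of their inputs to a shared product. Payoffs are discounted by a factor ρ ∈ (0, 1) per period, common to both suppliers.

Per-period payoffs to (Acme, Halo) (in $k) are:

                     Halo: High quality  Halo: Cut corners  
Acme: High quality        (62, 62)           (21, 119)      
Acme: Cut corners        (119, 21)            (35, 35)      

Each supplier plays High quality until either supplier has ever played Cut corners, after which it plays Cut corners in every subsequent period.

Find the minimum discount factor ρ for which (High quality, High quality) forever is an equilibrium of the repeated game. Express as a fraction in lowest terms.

19/28

One-period gain from deviating is 119 − 62 = 57. The loss is 62 − 35 = 27 in every subsequent period, with present value 27·ρ/(1−ρ).
Deviation is unprofitable when 27·ρ/(1−ρ) ≥ 57, i.e. ρ/(1−ρ) ≥ 19/9.
Equivalently ρ ≥ 57/(57+27) = 19/28.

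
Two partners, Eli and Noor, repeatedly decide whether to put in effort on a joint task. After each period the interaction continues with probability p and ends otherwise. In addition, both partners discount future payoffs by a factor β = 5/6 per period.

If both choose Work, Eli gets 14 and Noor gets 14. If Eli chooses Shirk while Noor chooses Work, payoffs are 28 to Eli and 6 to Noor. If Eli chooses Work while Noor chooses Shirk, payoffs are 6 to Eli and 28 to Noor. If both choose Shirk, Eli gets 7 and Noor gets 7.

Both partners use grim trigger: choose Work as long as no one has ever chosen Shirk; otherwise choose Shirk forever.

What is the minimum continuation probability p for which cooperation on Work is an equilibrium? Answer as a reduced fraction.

With continuation probability p and discount β, the effective per-period discount factor is βp.
Grim-trigger IC: βp ≥ (28−14)/(28−7) = 2/3.
So p ≥ (2/3)/(5/6) = 4/5.

4/5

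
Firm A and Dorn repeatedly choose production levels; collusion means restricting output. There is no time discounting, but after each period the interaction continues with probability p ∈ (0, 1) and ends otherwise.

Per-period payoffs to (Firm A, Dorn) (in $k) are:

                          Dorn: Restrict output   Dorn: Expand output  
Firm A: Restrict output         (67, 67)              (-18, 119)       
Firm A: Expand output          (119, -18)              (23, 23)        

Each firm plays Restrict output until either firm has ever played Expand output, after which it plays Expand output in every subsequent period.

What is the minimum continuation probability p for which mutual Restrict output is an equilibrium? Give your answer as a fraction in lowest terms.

13/24

Expected cooperation value is 67 + p·67 + p²·67 + … = 67/(1−p); deviation gives 119 + p·23/(1−p).
67 ≥ 119(1−p) + 23p ⇒ 96p ≥ 52 ⇒ p ≥ 52/96 = 13/24.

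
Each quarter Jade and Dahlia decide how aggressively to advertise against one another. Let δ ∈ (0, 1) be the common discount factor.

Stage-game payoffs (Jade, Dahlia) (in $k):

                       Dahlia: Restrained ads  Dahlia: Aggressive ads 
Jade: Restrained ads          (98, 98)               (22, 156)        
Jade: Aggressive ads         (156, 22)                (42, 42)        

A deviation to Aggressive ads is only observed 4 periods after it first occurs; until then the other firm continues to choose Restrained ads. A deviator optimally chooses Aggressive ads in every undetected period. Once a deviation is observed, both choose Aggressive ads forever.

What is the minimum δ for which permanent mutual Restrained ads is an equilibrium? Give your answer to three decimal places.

0.845

The best deviation is to choose Aggressive ads for all 4 undetected periods, earning 156 each, then 42 forever once detected.
Deviation value: 156(1−δ^4)/(1−δ) + 42δ^4/(1−δ); cooperation value: 98/(1−δ).
IC: 98 ≥ 156(1−δ^4) + 42δ^4 = 156 − 114δ^4.
So δ^4 ≥ 58/114 = 29/57, giving δ ≥ (29/57)^(1/4) ≈ 0.845.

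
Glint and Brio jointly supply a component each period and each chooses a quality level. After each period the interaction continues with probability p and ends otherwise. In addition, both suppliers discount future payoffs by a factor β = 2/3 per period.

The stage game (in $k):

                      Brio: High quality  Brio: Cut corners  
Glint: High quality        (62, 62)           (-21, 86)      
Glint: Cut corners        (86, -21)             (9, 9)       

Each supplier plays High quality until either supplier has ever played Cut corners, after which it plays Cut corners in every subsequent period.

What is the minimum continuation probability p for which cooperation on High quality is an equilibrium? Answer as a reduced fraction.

Expected continuation weight on next period's payoff is β·p = 2/3·p, which plays the role of the discount factor.
Cooperation requires 2/3·p ≥ (86−62)/(86−9) = 24/77, hence p ≥ 36/77.

36/77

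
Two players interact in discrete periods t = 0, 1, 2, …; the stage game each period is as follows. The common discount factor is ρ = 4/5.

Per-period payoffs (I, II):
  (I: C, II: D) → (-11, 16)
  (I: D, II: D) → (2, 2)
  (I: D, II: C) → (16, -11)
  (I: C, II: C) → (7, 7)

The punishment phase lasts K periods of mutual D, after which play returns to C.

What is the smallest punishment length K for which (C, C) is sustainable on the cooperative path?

Need Σ_{k=1}^{K} ρ^k ≥ (16−7)/(7−2) = 1.8000 at ρ = 4/5.
At K = 2 the sum is 1.4400 < 1.8000; at K = 3 it is 1.9520 ≥ 1.8000.
So the minimum punishment length is K = 3.

3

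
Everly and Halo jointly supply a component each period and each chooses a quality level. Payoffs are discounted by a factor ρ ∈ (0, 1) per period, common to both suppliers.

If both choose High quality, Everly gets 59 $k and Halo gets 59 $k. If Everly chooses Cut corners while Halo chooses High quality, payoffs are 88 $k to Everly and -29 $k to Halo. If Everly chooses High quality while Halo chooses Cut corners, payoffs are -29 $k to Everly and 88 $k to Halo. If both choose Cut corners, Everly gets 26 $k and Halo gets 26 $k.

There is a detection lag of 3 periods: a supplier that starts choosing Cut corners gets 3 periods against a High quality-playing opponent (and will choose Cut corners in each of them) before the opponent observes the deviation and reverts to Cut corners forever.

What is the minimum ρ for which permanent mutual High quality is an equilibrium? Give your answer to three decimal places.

0.776

Deviating for the 3 undetected periods gains 88−59 = 29 per period over cooperation, then loses 59−26 = 33 per period forever once punishment starts.
Gain: 29(1 + ρ + … + ρ^2); loss: 33·ρ^3/(1−ρ).
No profitable deviation ⇔ 29(1−ρ^3) ≤ 33·ρ^3, i.e. ρ^3 ≥ 29/(29+33) = 29/62.
Hence ρ ≥ (29/62)^(1/3) ≈ 0.776.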